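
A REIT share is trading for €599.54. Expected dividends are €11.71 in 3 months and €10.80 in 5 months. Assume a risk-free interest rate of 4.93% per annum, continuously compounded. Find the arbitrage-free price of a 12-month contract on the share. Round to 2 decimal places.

€606.57

PV(dividends) I = 11.71·e^(−0.0493·3/12) + 10.80·e^(−0.0493·5/12)
I = 11.5666 + 10.5804 = 22.1470
F = (S − I)·e^(rT) = (599.54 − 22.1470) · e^(0.0493·12/12)
= 577.3930 · e^0.049300 = 577.3930 × 1.050535 = €606.57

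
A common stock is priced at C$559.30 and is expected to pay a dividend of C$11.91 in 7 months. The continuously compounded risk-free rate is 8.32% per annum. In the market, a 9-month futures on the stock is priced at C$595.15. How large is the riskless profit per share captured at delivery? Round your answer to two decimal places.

C$11.91 per share

PV(dividends) I = 11.91·e^(−0.0832·7/12) = 11.3458
Fair futures F* = (S − I)·e^(rT) = (559.30 − 11.3458)·e^0.062400 = 547.9542 × 1.064388 = 583.2359
Market C$595.15 > fair 583.2359: forward overpriced → cash-and-carry (borrow at r, buy the stock and collect the dividends, short the forward).
Profit at T = |F_mkt − F*| = |595.15 − 583.2359| = C$11.91 per share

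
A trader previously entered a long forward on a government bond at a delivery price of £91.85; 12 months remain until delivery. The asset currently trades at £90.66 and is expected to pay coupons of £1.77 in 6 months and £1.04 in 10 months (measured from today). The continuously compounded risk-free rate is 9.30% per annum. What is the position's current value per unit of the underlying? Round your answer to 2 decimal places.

£4.31

PV(remaining coupons) I = 1.77·e^(−0.0930·6/12) + 1.04·e^(−0.0930·10/12) = 2.6520
Current forward F = (S − I)·e^(rT) = (90.66 − 2.6520)·e^(0.0930·12/12) = 88.0080 × 1.097462 = 96.5854
Value (long) = (F − K)·e^(−rT) = (96.5854 − 91.85) × 0.911194 = 4.3149
Value = £4.31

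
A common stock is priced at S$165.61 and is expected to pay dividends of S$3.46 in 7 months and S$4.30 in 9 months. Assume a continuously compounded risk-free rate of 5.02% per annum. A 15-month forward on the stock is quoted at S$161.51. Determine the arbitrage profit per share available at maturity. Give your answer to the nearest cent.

S$6.84 per share

PV(dividends) I = 3.46·e^(−0.0502·7/12) + 4.30·e^(−0.0502·9/12) = 7.5013
Fair forward F* = (S − I)·e^(rT) = (165.61 − 7.5013)·e^0.062750 = 158.1087 × 1.064761 = 168.3480
Market S$161.51 < fair 168.3480: forward underpriced → reverse cash-and-carry (short the stock, invest proceeds at r, pay the dividends, go long the forward).
Profit at T = |F_mkt − F*| = |161.51 − 168.3480| = S$6.84 per share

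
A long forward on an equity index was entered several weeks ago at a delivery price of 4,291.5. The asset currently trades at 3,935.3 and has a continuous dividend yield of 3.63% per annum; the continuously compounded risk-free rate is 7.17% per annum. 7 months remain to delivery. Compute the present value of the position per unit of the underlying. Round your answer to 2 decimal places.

-262.86

Current fair forward for the remaining 7 months: F = S·e^((r − q)·T), (r − q) = 0.0717 − 0.0363 = 0.0354
F = 3935.3 · e^(0.0354 × 7/12) = 3935.3 × 1.02086469 = 4017.4088
Value of long forward = (F − K)·e^(−rT) = (4017.4088 − 4291.5) · e^(−0.0717·7/12)
= -274.0912 × 0.95903760 = -262.86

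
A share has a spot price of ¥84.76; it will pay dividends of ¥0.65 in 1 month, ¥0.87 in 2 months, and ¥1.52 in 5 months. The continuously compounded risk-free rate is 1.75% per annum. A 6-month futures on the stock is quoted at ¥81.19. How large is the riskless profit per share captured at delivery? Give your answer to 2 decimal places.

PV(dividends) I = 0.65·e^(−0.0175·1/12) + 0.87·e^(−0.0175·2/12) + 1.52·e^(−0.0175·5/12) = 3.0255
Fair futures F* = (S − I)·e^(rT) = (84.76 − 3.0255)·e^0.008750 = 81.7345 × 1.008788 = 82.4528
Market ¥81.19 < fair 82.4528: forward underpriced → reverse cash-and-carry (short the stock, invest proceeds at r, pay the dividends, go long the forward).
Profit at T = |F_mkt − F*| = |81.19 − 82.4528| = ¥1.26 per share

¥1.26 per share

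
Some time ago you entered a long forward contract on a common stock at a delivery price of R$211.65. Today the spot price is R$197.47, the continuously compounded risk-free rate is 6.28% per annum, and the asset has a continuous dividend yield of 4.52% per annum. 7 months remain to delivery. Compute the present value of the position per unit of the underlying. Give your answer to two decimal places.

Current fair forward for the remaining 7 months: F = S·e^((r − q)·T), (r − q) = 0.0628 − 0.0452 = 0.0176
F = 197.47 · e^(0.0176 × 7/12) = 197.47 × 1.010320 = 199.5079
Value of long forward = (F − K)·e^(−rT) = (199.5079 − 211.65) · e^(−0.0628·7/12)
= -12.1421 × 0.964030 = -11.71

-R$11.71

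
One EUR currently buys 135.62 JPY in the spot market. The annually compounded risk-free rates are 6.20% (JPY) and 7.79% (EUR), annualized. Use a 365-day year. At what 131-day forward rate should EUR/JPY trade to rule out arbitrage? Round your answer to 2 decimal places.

134.90

By covered interest parity, F = S · (1+r_JPY)^T / (1+r_EUR)^T
= 135.62 × 1.021824 / 1.027289 = 135.62 × 0.994680
F = 134.90 JPY per EUR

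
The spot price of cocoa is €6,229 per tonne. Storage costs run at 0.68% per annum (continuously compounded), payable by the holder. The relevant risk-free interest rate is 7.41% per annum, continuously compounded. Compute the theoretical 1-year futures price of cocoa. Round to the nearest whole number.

€6,754 per tonne

Net carry = r + u − y = 0.0741 + 0.0068 − 0.0000 = 0.0809
F = S·e^((r+u−y)T) = 6229 · e^(0.0809 × 12/12) = 6229 · e^0.080900
= 6229 × 1.084262 = €6,754 per tonne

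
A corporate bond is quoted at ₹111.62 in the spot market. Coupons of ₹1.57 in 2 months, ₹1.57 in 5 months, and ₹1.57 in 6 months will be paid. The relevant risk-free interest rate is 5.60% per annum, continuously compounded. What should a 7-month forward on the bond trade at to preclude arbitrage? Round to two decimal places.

₹110.56

PV(coupons) I = 1.57·e^(−0.0560·2/12) + 1.57·e^(−0.0560·5/12) + 1.57·e^(−0.0560·6/12)
I = 1.5554 + 1.5338 + 1.5266 = 4.6158
F = (S − I)·e^(rT) = (111.62 − 4.6158) · e^(0.0560·7/12)
= 107.0042 · e^0.032667 = 107.0042 × 1.033206 = ₹110.56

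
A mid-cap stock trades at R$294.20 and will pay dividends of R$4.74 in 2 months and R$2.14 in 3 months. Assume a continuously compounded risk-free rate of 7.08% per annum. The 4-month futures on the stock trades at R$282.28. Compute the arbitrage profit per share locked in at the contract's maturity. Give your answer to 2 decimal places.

R$12.00 per share

PV(dividends) I = 4.74·e^(−0.0708·2/12) + 2.14·e^(−0.0708·3/12) = 6.7869
Fair futures F* = (S − I)·e^(rT) = (294.20 − 6.7869)·e^0.023600 = 287.4131 × 1.023881 = 294.2768
Market R$282.28 < fair 294.2768: forward underpriced → reverse cash-and-carry (short the stock, invest proceeds at r, pay the dividends, go long the forward).
Profit at T = |F_mkt − F*| = |282.28 − 294.2768| = R$12.00 per share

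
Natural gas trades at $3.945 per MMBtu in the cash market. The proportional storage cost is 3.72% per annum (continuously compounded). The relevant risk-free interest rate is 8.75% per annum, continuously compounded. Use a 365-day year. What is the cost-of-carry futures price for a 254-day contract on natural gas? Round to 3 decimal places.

Net carry = r + u − y = 0.0875 + 0.0372 − 0.0000 = 0.1247
F = S·e^((r+u−y)T) = 3.945 · e^(0.1247 × 254/365) = 3.945 · e^0.086778
= 3.945 × 1.090655 = $4.303 per MMBtu

$4.303 per MMBtu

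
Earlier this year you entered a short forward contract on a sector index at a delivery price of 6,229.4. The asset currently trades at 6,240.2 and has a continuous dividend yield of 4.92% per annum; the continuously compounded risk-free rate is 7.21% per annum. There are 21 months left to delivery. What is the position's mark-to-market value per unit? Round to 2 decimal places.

-234.43

Current fair forward for the remaining 21 months: F = S·e^((r − q)·T), (r − q) = 0.0721 − 0.0492 = 0.0229
F = 6240.2 · e^(0.0229 × 21/12) = 6240.2 × 1.04088884 = 6495.3545
Value of long forward = (F − K)·e^(−rT) = (6495.3545 − 6229.4) · e^(−0.0721·21/12)
= 265.9545 × 0.88146058 = 234.43
Short position value = −(long value) = -234.43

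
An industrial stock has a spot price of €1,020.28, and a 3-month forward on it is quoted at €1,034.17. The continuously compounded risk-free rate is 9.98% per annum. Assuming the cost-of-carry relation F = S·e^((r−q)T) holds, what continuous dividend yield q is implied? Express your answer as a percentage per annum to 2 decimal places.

4.57%

From F = S·e^((r−q)T): (r − q) = ln(F/S)/T
ln(1034.17/1020.28) = ln(1.013614) = 0.013522
(r − q) = 0.013522 / (3/12) = 0.054088
q = r − ln(F/S)/T = 0.0998 − 0.054088 = 0.045712
q = 4.57%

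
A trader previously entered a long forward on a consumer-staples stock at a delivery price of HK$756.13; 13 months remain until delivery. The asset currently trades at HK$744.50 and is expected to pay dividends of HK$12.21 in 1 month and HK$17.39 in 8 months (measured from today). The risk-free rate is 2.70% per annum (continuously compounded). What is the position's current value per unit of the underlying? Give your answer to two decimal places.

-HK$19.10

PV(remaining dividends) I = 12.21·e^(−0.0270·1/12) + 17.39·e^(−0.0270·8/12) = 29.2623
Current forward F = (S − I)·e^(rT) = (744.50 − 29.2623)·e^(0.0270·13/12) = 715.2377 × 1.029682 = 736.4674
Value (long) = (F − K)·e^(−rT) = (736.4674 − 756.13) × 0.971174 = -19.0958
Value = -HK$19.10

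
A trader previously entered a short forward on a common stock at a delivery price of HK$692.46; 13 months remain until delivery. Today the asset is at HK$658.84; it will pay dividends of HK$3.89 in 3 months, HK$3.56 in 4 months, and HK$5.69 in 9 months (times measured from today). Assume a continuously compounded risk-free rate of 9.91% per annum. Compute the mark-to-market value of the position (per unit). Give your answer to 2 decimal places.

PV(remaining dividends) I = 3.89·e^(−0.0991·3/12) + 3.56·e^(−0.0991·4/12) + 5.69·e^(−0.0991·9/12) = 12.5216
Current forward F = (S − I)·e^(rT) = (658.84 − 12.5216)·e^(0.0991·13/12) = 646.3184 × 1.113333 = 719.5676
Value (long) = (F − K)·e^(−rT) = (719.5676 − 692.46) × 0.898204 = 24.3482
Short position value = −(long value) = -HK$24.35

-HK$24.35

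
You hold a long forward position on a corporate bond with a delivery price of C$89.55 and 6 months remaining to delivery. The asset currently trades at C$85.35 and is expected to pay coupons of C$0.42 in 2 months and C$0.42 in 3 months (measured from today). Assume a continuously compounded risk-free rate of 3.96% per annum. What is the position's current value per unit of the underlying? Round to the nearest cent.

PV(remaining coupons) I = 0.42·e^(−0.0396·2/12) + 0.42·e^(−0.0396·3/12) = 0.8331
Current forward F = (S − I)·e^(rT) = (85.35 − 0.8331)·e^(0.0396·6/12) = 84.5169 × 1.019997 = 86.2070
Value (long) = (F − K)·e^(−rT) = (86.2070 − 89.55) × 0.980395 = -3.2775
Value = -C$3.28

-C$3.28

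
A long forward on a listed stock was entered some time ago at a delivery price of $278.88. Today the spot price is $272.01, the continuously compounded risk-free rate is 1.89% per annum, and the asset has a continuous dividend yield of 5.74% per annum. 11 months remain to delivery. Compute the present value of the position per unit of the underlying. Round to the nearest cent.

Current fair forward for the remaining 11 months: F = S·e^((r − q)·T), (r − q) = 0.0189 − 0.0574 = -0.0385
F = 272.01 · e^(-0.0385 × 11/12) = 272.01 × 0.965324 = 262.5778
Value of long forward = (F − K)·e^(−rT) = (262.5778 − 278.88) · e^(−0.0189·11/12)
= -16.3022 × 0.982824 = -16.02

-$16.02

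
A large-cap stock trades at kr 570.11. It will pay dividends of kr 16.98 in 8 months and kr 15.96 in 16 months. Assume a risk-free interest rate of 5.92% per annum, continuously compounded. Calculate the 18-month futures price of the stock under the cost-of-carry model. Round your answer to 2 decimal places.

kr 589.09

PV(dividends) I = 16.98·e^(−0.0592·8/12) + 15.96·e^(−0.0592·16/12)
I = 16.3229 + 14.7487 = 31.0716
F = (S − I)·e^(rT) = (570.11 − 31.0716) · e^(0.0592·18/12)
= 539.0384 · e^0.088800 = 539.0384 × 1.092862 = kr 589.09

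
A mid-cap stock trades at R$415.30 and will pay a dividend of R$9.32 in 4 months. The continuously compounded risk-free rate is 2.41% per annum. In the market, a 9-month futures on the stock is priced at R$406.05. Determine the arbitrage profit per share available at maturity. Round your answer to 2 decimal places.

PV(dividends) I = 9.32·e^(−0.0241·4/12) = 9.2454
Fair futures F* = (S − I)·e^(rT) = (415.30 − 9.2454)·e^0.018075 = 406.0546 × 1.018239 = 413.4606
Market R$406.05 < fair 413.4606: forward underpriced → reverse cash-and-carry (short the stock, invest proceeds at r, pay the dividends, go long the forward).
Profit at T = |F_mkt − F*| = |406.05 − 413.4606| = R$7.41 per share

R$7.41 per share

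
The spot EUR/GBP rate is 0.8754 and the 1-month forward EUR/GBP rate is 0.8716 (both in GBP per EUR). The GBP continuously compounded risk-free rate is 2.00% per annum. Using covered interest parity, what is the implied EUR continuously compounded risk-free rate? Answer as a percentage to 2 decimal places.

F = S·e^((r_GBP − r_EUR)T) ⇒ r_EUR = r_GBP − ln(F/S)/T
ln(0.8716/0.8754) = -0.004350; /(1/12) = -0.052200
r_EUR = 0.0200 + 0.052200 = 0.072200
r_EUR = 7.22%

7.22%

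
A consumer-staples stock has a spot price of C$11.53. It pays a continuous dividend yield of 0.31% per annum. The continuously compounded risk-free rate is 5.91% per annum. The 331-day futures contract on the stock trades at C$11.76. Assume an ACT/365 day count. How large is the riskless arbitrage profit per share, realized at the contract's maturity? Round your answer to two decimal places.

Fair futures: F* = S·e^(carry·T), with carry = (r − q) = 0.0591 − 0.0031 = 0.0560
F* = 11.53 · e^(0.0560 × 331/365) = 11.53 · e^0.050784 = 11.53 × 1.052096 = C$12.1307
Market C$11.76 < fair C$12.1307: forward underpriced → reverse cash-and-carry (short spot, go long the forward).
At maturity, profit = |F_mkt − F*| = |11.76 − 12.1307| = C$0.37 per share

C$0.37 per share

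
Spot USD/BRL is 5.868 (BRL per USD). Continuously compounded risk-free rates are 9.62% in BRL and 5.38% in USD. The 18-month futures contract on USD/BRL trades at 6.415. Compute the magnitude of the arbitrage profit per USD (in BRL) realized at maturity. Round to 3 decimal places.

0.162 per USD (in BRL)

Fair futures: F* = S·e^(carry·T), with carry = (r_BRL − r_USD) = 0.0962 − 0.0538 = 0.0424
F* = 5.868 · e^(0.0424 × 18/12) = 5.868 · e^0.063600 = 5.868 × 1.065666 = 6.2533
Market 6.415 > fair 6.2533: forward overpriced → cash-and-carry (buy spot, short the forward).
At maturity, profit = |F_mkt − F*| = |6.415 − 6.2533| = 0.162 per USD (in BRL)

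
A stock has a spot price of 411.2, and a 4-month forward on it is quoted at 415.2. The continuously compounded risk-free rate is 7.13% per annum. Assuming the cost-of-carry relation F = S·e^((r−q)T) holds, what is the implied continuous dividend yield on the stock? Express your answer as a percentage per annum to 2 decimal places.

From F = S·e^((r−q)T): (r − q) = ln(F/S)/T
ln(415.2/411.2) = ln(1.009728) = 0.009681
(r − q) = 0.009681 / (4/12) = 0.029043
q = r − ln(F/S)/T = 0.0713 − 0.029043 = 0.042257
q = 4.23%

4.23%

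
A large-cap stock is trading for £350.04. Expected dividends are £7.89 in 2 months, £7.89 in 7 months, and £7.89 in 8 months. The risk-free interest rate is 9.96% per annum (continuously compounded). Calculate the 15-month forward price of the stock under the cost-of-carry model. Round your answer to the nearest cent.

£370.87

PV(dividends) I = 7.89·e^(−0.0996·2/12) + 7.89·e^(−0.0996·7/12) + 7.89·e^(−0.0996·8/12)
I = 7.7601 + 7.4447 + 7.3831 = 22.5879
F = (S − I)·e^(rT) = (350.04 − 22.5879) · e^(0.0996·15/12)
= 327.4521 · e^0.124500 = 327.4521 × 1.132582 = £370.87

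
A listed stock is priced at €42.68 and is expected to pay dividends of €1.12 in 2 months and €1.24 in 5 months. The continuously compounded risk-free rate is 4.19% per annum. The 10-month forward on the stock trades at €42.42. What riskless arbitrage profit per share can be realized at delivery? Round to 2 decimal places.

€0.64 per share

PV(dividends) I = 1.12·e^(−0.0419·2/12) + 1.24·e^(−0.0419·5/12) = 2.3307
Fair forward F* = (S − I)·e^(rT) = (42.68 − 2.3307)·e^0.034917 = 40.3493 × 1.035534 = 41.7831
Market €42.42 > fair 41.7831: forward overpriced → cash-and-carry (borrow at r, buy the stock and collect the dividends, short the forward).
Profit at T = |F_mkt − F*| = |42.42 − 41.7831| = €0.64 per share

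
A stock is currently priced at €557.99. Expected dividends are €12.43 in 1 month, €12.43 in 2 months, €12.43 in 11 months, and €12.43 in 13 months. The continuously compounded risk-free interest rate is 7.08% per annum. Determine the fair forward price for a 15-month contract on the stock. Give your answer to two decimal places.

PV(dividends) I = 12.43·e^(−0.0708·1/12) + 12.43·e^(−0.0708·2/12) + 12.43·e^(−0.0708·11/12) + 12.43·e^(−0.0708·13/12)
I = 12.3569 + 12.2842 + 11.6489 + 11.5123 = 47.8023
F = (S − I)·e^(rT) = (557.99 − 47.8023) · e^(0.0708·15/12)
= 510.1877 · e^0.088500 = 510.1877 × 1.092534 = €557.40

€557.40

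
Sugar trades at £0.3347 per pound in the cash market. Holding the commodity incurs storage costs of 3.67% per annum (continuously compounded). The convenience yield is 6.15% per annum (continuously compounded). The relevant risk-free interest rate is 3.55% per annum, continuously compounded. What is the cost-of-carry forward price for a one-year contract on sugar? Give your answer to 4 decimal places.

Net carry = r + u − y = 0.0355 + 0.0367 − 0.0615 = 0.0107
F = S·e^((r+u−y)T) = 0.3347 · e^(0.0107 × 12/12) = 0.3347 · e^0.010700
= 0.3347 × 1.010757 = £0.3383 per pound

£0.3383 per pound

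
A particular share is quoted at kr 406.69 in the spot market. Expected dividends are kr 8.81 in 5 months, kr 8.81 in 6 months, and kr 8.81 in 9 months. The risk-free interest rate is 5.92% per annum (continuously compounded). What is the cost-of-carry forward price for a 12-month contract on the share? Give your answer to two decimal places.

kr 404.36

PV(dividends) I = 8.81·e^(−0.0592·5/12) + 8.81·e^(−0.0592·6/12) + 8.81·e^(−0.0592·9/12)
I = 8.5953 + 8.5530 + 8.4274 = 25.5757
F = (S − I)·e^(rT) = (406.69 − 25.5757) · e^(0.0592·12/12)
= 381.1143 · e^0.059200 = 381.1143 × 1.060987 = kr 404.36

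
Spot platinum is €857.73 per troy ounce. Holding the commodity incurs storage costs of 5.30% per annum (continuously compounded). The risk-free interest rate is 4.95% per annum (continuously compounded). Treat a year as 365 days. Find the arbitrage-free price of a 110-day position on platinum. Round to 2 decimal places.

Net carry = r + u − y = 0.0495 + 0.0530 − 0.0000 = 0.1025
F = S·e^((r+u−y)T) = 857.73 · e^(0.1025 × 110/365) = 857.73 · e^0.030890
= 857.73 × 1.031372 = €884.64 per troy ounce

€884.64 per troy ounce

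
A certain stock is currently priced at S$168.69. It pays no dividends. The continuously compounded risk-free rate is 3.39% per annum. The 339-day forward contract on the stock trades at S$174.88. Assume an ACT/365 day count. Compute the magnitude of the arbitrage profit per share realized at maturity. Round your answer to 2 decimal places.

S$0.79 per share

Fair forward: F* = S·e^(carry·T), with carry = r = 0.0339
F* = 168.69 · e^(0.0339 × 339/365) = 168.69 · e^0.031485 = 168.69 × 1.031986 = S$174.0857
Market S$174.88 > fair S$174.0857: forward overpriced → cash-and-carry (buy spot, short the forward).
At maturity, profit = |F_mkt − F*| = |174.88 − 174.0857| = S$0.79 per share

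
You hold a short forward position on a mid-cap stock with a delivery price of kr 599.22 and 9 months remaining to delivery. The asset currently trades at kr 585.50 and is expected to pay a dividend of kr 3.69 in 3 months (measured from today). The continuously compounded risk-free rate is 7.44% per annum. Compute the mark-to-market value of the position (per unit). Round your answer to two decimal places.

PV(remaining dividends) I = 3.69·e^(−0.0744·3/12) = 3.6220
Current forward F = (S − I)·e^(rT) = (585.50 − 3.6220)·e^(0.0744·9/12) = 581.8780 × 1.057386 = 615.2697
Value (long) = (F − K)·e^(−rT) = (615.2697 − 599.22) × 0.945728 = 15.1787
Short position value = −(long value) = -kr 15.18

-kr 15.18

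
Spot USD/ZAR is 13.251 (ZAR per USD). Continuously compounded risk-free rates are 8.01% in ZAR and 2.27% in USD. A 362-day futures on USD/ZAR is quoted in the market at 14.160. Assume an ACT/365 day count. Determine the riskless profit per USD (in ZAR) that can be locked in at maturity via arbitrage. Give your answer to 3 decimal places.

Fair futures: F* = S·e^(carry·T), with carry = (r_ZAR − r_USD) = 0.0801 − 0.0227 = 0.0574
F* = 13.251 · e^(0.0574 × 362/365) = 13.251 · e^0.056928 = 13.251 × 1.058580 = 14.0272
Market 14.160 > fair 14.0272: forward overpriced → cash-and-carry (buy spot, short the forward).
At maturity, profit = |F_mkt − F*| = |14.160 − 14.0272| = 0.133 per USD (in ZAR)

0.133 per USD (in ZAR)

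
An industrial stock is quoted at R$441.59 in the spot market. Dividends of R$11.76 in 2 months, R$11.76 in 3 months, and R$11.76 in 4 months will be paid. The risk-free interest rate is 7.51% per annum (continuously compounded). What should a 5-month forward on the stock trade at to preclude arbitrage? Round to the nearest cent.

R$419.90

PV(dividends) I = 11.76·e^(−0.0751·2/12) + 11.76·e^(−0.0751·3/12) + 11.76·e^(−0.0751·4/12)
I = 11.6137 + 11.5413 + 11.4693 = 34.6243
F = (S − I)·e^(rT) = (441.59 − 34.6243) · e^(0.0751·5/12)
= 406.9657 · e^0.031292 = 406.9657 × 1.031787 = R$419.90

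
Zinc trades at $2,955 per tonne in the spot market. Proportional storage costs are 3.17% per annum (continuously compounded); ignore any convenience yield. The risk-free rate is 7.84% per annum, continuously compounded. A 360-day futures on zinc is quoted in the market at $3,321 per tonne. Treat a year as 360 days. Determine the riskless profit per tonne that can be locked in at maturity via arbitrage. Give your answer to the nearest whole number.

Fair futures: F* = S·e^(carry·T), with carry = (r + u) = 0.0784 + 0.0317 = 0.1101
F* = 2955 · e^(0.1101 × 360/360) = 2955 · e^0.110100 = 2955 × 1.116390 = $3298.9324
Market $3321 > fair $3298.9324: forward overpriced → cash-and-carry (buy spot, short the forward).
At maturity, profit = |F_mkt − F*| = |3321 − 3298.9324| = $22 per tonne

$22 per tonne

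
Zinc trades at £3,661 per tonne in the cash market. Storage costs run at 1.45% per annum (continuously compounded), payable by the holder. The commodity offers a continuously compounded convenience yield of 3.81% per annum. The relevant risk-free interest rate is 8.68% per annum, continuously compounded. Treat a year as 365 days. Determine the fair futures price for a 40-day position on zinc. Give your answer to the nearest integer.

£3,686 per tonne

Net carry = r + u − y = 0.0868 + 0.0145 − 0.0381 = 0.0632
F = S·e^((r+u−y)T) = 3661 · e^(0.0632 × 40/365) = 3661 · e^0.006926
= 3661 × 1.006950 = £3,686 per tonne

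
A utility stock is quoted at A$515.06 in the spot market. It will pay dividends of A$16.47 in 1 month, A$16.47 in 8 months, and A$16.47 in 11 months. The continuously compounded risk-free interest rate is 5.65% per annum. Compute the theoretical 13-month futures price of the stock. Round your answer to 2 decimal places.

PV(dividends) I = 16.47·e^(−0.0565·1/12) + 16.47·e^(−0.0565·8/12) + 16.47·e^(−0.0565·11/12)
I = 16.3926 + 15.8612 + 15.6387 = 47.8925
F = (S − I)·e^(rT) = (515.06 − 47.8925) · e^(0.0565·13/12)
= 467.1675 · e^0.061208 = 467.1675 × 1.063120 = A$496.66

A$496.66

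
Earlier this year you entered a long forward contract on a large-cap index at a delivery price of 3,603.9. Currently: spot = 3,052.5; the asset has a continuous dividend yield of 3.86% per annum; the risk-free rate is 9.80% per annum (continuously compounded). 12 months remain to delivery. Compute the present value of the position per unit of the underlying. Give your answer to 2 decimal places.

-330.55

Current fair forward for the remaining 12 months: F = S·e^((r − q)·T), (r − q) = 0.0980 − 0.0386 = 0.0594
F = 3052.5 · e^(0.0594 × 12/12) = 3052.5 × 1.06119964 = 3239.3119
Value of long forward = (F − K)·e^(−rT) = (3239.3119 − 3603.9) · e^(−0.0980·12/12)
= -364.5881 × 0.90664890 = -330.55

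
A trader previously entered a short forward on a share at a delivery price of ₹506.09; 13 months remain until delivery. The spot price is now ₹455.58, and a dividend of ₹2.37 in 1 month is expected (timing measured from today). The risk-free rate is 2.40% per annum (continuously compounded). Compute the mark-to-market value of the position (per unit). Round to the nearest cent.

₹39.89

PV(remaining dividends) I = 2.37·e^(−0.0240·1/12) = 2.3653
Current forward F = (S − I)·e^(rT) = (455.58 − 2.3653)·e^(0.0240·13/12) = 453.2147 × 1.026341 = 465.1528
Value (long) = (F − K)·e^(−rT) = (465.1528 − 506.09) × 0.974335 = -39.8865
Short position value = −(long value) = ₹39.89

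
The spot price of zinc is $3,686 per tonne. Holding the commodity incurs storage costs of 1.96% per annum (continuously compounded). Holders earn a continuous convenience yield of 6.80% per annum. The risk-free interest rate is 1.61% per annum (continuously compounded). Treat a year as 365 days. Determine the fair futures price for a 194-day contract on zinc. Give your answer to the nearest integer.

Net carry = r + u − y = 0.0161 + 0.0196 − 0.0680 = -0.0323
F = S·e^((r+u−y)T) = 3686 · e^(-0.0323 × 194/365) = 3686 · e^-0.017168
= 3686 × 0.982979 = $3,623 per tonne

$3,623 per tonne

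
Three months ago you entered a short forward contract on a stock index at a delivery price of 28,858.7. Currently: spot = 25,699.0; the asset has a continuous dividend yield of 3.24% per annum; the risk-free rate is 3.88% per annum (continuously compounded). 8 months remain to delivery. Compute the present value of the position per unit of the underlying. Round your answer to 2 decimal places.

Current fair forward for the remaining 8 months: F = S·e^((r − q)·T), (r − q) = 0.0388 − 0.0324 = 0.0064
F = 25699.0 · e^(0.0064 × 8/12) = 25699.0 × 1.00427578 = 25808.8833
Value of long forward = (F − K)·e^(−rT) = (25808.8833 − 28858.7) · e^(−0.0388·8/12)
= -3049.8167 × 0.97446501 = -2971.94
Short position value = −(long value) = 2971.94

2971.94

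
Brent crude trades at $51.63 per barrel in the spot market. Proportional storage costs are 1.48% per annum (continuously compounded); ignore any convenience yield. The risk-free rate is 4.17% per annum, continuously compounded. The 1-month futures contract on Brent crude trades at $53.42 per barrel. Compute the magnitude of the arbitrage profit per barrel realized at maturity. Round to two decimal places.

$1.55 per barrel

Fair futures: F* = S·e^(carry·T), with carry = (r + u) = 0.0417 + 0.0148 = 0.0565
F* = 51.63 · e^(0.0565 × 1/12) = 51.63 · e^0.004708 = 51.63 × 1.004719 = $51.8736
Market $53.42 > fair $51.8736: forward overpriced → cash-and-carry (buy spot, short the forward).
At maturity, profit = |F_mkt − F*| = |53.42 − 51.8736| = $1.55 per barrel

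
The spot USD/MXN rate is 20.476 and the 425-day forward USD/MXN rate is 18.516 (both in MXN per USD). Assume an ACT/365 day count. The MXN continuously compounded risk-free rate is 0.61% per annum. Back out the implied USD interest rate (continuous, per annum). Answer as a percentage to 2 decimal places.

F = S·e^((r_MXN − r_USD)T) ⇒ r_USD = r_MXN − ln(F/S)/T
ln(18.516/20.476) = -0.100618; /(425/365) = -0.086413
r_USD = 0.0061 + 0.086413 = 0.092513
r_USD = 9.25%

9.25%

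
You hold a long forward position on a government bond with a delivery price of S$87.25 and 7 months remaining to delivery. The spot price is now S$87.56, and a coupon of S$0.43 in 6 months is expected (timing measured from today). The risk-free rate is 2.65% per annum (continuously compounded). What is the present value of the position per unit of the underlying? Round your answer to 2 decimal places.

S$1.22

PV(remaining coupons) I = 0.43·e^(−0.0265·6/12) = 0.4243
Current forward F = (S − I)·e^(rT) = (87.56 − 0.4243)·e^(0.0265·7/12) = 87.1357 × 1.015578 = 88.4931
Value (long) = (F − K)·e^(−rT) = (88.4931 − 87.25) × 0.984661 = 1.2240
Value = S$1.22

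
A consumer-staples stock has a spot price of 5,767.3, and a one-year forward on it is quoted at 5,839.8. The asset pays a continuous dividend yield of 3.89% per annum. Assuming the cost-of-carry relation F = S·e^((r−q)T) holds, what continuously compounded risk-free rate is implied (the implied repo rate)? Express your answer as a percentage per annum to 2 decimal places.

5.14%

From F = S·e^((r−q)T): (r − q) = ln(F/S)/T
ln(5839.8/5767.3) = ln(1.012571) = 0.012493
(r − q) = 0.012493 / (12/12) = 0.012493
r = ln(F/S)/T + q = 0.012493 + 0.0389 = 0.051393
r = 5.14%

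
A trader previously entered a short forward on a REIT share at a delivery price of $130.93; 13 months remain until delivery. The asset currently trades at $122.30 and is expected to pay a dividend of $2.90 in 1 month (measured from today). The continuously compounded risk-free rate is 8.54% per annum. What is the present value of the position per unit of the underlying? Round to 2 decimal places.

-$0.06

PV(remaining dividends) I = 2.90·e^(−0.0854·1/12) = 2.8794
Current forward F = (S − I)·e^(rT) = (122.30 − 2.8794)·e^(0.0854·13/12) = 119.4206 × 1.096931 = 130.9962
Value (long) = (F − K)·e^(−rT) = (130.9962 − 130.93) × 0.911634 = 0.0604
Short position value = −(long value) = -$0.06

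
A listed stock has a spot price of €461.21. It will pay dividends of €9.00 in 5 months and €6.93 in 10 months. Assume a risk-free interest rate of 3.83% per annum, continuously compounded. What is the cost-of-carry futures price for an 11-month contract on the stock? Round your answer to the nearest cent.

€461.56

PV(dividends) I = 9.00·e^(−0.0383·5/12) + 6.93·e^(−0.0383·10/12)
I = 8.8575 + 6.7123 = 15.5698
F = (S − I)·e^(rT) = (461.21 − 15.5698) · e^(0.0383·11/12)
= 445.6402 · e^0.035108 = 445.6402 × 1.035732 = €461.56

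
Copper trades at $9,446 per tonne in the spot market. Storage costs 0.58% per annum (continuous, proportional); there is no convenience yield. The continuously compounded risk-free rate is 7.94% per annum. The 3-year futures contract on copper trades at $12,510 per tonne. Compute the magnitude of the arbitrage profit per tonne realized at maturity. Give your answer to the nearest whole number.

Fair futures: F* = S·e^(carry·T), with carry = (r + u) = 0.0794 + 0.0058 = 0.0852
F* = 9446 · e^(0.0852 × 3) = 9446 · e^0.255600 = 9446 × 1.291236 = $12197.0153
Market $12510 > fair $12197.0153: forward overpriced → cash-and-carry (buy spot, short the forward).
At maturity, profit = |F_mkt − F*| = |12510 − 12197.0153| = $313 per tonne

$313 per tonne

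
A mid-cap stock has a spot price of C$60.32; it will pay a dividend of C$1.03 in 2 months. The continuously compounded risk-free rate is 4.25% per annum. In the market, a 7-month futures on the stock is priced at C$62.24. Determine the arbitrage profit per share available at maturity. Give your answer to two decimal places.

PV(dividends) I = 1.03·e^(−0.0425·2/12) = 1.0227
Fair futures F* = (S − I)·e^(rT) = (60.32 − 1.0227)·e^0.024792 = 59.2973 × 1.025102 = 60.7858
Market C$62.24 > fair 60.7858: forward overpriced → cash-and-carry (borrow at r, buy the stock and collect the dividends, short the forward).
Profit at T = |F_mkt − F*| = |62.24 − 60.7858| = C$1.45 per share

C$1.45 per share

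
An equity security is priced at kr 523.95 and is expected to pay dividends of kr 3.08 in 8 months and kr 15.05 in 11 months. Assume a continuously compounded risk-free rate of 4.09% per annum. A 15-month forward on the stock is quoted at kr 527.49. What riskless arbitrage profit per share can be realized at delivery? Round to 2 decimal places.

kr 5.53 per share

PV(dividends) I = 3.08·e^(−0.0409·8/12) + 15.05·e^(−0.0409·11/12) = 17.4934
Fair forward F* = (S − I)·e^(rT) = (523.95 − 17.4934)·e^0.051125 = 506.4566 × 1.052454 = 533.0223
Market kr 527.49 < fair 533.0223: forward underpriced → reverse cash-and-carry (short the stock, invest proceeds at r, pay the dividends, go long the forward).
Profit at T = |F_mkt − F*| = |527.49 − 533.0223| = kr 5.53 per share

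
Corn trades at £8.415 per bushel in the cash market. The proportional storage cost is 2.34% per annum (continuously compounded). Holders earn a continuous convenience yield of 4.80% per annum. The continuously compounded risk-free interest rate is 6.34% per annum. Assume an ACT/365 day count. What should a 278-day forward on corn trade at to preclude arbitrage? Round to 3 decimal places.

Net carry = r + u − y = 0.0634 + 0.0234 − 0.0480 = 0.0388
F = S·e^((r+u−y)T) = 8.415 · e^(0.0388 × 278/365) = 8.415 · e^0.029552
= 8.415 × 1.029993 = £8.667 per bushel

£8.667 per bushel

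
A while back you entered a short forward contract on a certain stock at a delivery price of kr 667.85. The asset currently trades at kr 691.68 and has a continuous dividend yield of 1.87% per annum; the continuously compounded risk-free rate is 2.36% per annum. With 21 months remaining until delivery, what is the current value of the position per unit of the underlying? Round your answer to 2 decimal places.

Current fair forward for the remaining 21 months: F = S·e^((r − q)·T), (r − q) = 0.0236 − 0.0187 = 0.0049
F = 691.68 · e^(0.0049 × 21/12) = 691.68 × 1.008612 = 697.6367
Value of long forward = (F − K)·e^(−rT) = (697.6367 − 667.85) · e^(−0.0236·21/12)
= 29.7867 × 0.959541 = 28.58
Short position value = −(long value) = -kr 28.58

-kr 28.58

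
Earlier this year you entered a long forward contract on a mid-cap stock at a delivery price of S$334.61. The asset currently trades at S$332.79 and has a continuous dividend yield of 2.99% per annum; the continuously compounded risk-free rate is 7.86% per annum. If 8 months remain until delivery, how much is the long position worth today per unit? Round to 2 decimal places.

S$8.69

Current fair forward for the remaining 8 months: F = S·e^((r − q)·T), (r − q) = 0.0786 − 0.0299 = 0.0487
F = 332.79 · e^(0.0487 × 8/12) = 332.79 × 1.032999 = 343.7717
Value of long forward = (F − K)·e^(−rT) = (343.7717 − 334.61) · e^(−0.0786·8/12)
= 9.1617 × 0.948949 = 8.69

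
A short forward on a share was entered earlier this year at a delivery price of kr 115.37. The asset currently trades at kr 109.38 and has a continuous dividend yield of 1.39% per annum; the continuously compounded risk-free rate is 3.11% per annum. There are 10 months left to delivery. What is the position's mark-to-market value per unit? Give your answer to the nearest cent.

kr 4.30

Current fair forward for the remaining 10 months: F = S·e^((r − q)·T), (r − q) = 0.0311 − 0.0139 = 0.0172
F = 109.38 · e^(0.0172 × 10/12) = 109.38 × 1.014437 = 110.9591
Value of long forward = (F − K)·e^(−rT) = (110.9591 − 115.37) · e^(−0.0311·10/12)
= -4.4109 × 0.974416 = -4.30
Short position value = −(long value) = kr 4.30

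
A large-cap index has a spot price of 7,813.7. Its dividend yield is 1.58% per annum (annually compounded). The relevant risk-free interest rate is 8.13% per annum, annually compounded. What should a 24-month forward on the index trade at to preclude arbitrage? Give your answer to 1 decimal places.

8,853.9

F = S · (1+r)^T / (1+q)^T
= 7813.7 × 1.169210 / 1.031850 = 7813.7 × 1.133120
F = 8,853.9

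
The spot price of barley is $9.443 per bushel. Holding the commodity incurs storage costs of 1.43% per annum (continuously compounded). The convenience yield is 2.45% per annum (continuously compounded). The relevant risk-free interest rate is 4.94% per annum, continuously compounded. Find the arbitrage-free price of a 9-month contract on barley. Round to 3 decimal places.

$9.725 per bushel

Net carry = r + u − y = 0.0494 + 0.0143 − 0.0245 = 0.0392
F = S·e^((r+u−y)T) = 9.443 · e^(0.0392 × 9/12) = 9.443 · e^0.029400
= 9.443 × 1.029836 = $9.725 per bushel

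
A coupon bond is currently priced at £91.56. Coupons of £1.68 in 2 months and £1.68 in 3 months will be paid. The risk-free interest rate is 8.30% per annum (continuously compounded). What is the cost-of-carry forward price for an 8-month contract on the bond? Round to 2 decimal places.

£93.28

PV(coupons) I = 1.68·e^(−0.0830·2/12) + 1.68·e^(−0.0830·3/12)
I = 1.6569 + 1.6455 = 3.3024
F = (S − I)·e^(rT) = (91.56 − 3.3024) · e^(0.0830·8/12)
= 88.2576 · e^0.055333 = 88.2576 × 1.056893 = £93.28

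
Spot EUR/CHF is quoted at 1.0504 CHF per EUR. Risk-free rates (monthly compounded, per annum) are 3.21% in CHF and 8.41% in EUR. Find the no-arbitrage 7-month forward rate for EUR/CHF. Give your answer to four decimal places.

By covered interest parity, F = S · (1+r_CHF/12)^(12T) / (1+r_EUR/12)^(12T)
= 1.0504 × 1.018876 / 1.050102 = 1.0504 × 0.970264
F = 1.0192 CHF per EUR

1.0192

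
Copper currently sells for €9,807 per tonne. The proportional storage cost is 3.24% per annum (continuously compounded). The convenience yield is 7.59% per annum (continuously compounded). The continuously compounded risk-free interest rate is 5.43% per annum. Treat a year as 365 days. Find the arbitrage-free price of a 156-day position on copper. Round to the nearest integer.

Net carry = r + u − y = 0.0543 + 0.0324 − 0.0759 = 0.0108
F = S·e^((r+u−y)T) = 9807 · e^(0.0108 × 156/365) = 9807 · e^0.004616
= 9807 × 1.004627 = €9,852 per tonne

€9,852 per tonne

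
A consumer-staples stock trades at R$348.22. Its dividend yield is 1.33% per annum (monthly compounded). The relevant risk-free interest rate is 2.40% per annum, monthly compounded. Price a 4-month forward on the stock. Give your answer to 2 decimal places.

F = S · (1+r/12)^(12T) / (1+q/12)^(12T)
= 348.22 × 1.008024 / 1.004441 = 348.22 × 1.003567
F = R$349.46

R$349.46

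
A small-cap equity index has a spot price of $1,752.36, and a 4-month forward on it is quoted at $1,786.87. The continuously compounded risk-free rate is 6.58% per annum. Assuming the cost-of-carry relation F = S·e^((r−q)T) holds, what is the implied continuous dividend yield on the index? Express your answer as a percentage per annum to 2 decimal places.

0.73%

From F = S·e^((r−q)T): (r − q) = ln(F/S)/T
ln(1786.87/1752.36) = ln(1.019693) = 0.019502
(r − q) = 0.019502 / (4/12) = 0.058506
q = r − ln(F/S)/T = 0.0658 − 0.058506 = 0.007294
q = 0.73%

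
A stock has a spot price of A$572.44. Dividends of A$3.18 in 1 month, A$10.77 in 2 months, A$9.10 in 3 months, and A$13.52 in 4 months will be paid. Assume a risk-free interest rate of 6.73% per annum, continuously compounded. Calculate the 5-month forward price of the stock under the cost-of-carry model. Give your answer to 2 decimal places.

PV(dividends) I = 3.18·e^(−0.0673·1/12) + 10.77·e^(−0.0673·2/12) + 9.10·e^(−0.0673·3/12) + 13.52·e^(−0.0673·4/12)
I = 3.1622 + 10.6499 + 8.9482 + 13.2201 = 35.9804
F = (S − I)·e^(rT) = (572.44 − 35.9804) · e^(0.0673·5/12)
= 536.4596 · e^0.028042 = 536.4596 × 1.028439 = A$551.72

A$551.72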